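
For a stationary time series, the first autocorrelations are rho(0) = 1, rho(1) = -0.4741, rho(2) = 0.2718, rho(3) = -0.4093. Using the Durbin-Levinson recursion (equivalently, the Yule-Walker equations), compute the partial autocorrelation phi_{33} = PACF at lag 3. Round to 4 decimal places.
\phi_{33} = -0.3360

The PACF at lag k is phi_{kk}, the last component of the solution
to the Yule-Walker system G_k phi = r_k where
  (G_k)_{ij} = rho(|i - j|), (r_k)_i = rho(i), i,j = 1..k.
Equivalently, Durbin-Levinson gives phi_{kk} iteratively:
  phi_{11} = rho(1)
  phi_{kk} = [rho(k) - sum_{j=1..k-1} phi_{k-1,j} rho(k-j)]
            / [1 - sum_{j=1..k-1} phi_{k-1,j} rho(j)],
  phi_{k,j} = phi_{k-1,j} - phi_{kk} phi_{k-1,k-j},  j = 1..k-1.
Step k = 1:
  phi_11 = rho(1) = -0.4741.
Step k = 2:
  phi_22 = [rho(2) - phi_11 rho(1)] / [1 - phi_11 rho(1)] = [0.2718 - (-0.4741)(-0.4741)] / [1 - (-0.4741)(-0.4741)]
         = 0.04702919 / 0.77522919 = 0.060665.
  Update: phi_21 = phi_11 - phi_22 phi_11 = -0.4741 - (0.060665)(-0.4741) = -0.445339.
Step k = 3:
  phi_33 = [rho(3) - phi_21 rho(2) - phi_22 rho(1)] / [1 - phi_21 rho(1) - phi_22 rho(2)]
    numerator   = -0.4093 - (-0.445339)(0.2718) - (0.060665)(-0.4741) = -0.2594957
    denominator = 1 - (-0.445339)(-0.4741) - (0.060665)(0.2718) = 0.77237617
  phi_33 = -0.2594957 / 0.77237617 = -0.336.
Therefore phi_{33} = -0.3360.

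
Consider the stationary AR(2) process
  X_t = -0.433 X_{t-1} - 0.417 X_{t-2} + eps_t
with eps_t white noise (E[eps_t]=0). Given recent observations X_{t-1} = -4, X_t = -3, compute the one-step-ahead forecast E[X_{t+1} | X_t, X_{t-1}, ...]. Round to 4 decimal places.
E[X_{t+1} \mid \mathcal F_t] = 2.9670

For an AR(p) model X_t = c + sum_i phi_i X_{t-i} + eps_t, the
one-step-ahead conditional mean is
  E[X_{t+1} | X_t, ...] = c + sum_i phi_i X_{t+1-i}.
Substitute known values:
  E[X_{t+1} | ...] = (-0.433) * (-3) + (-0.417) * (-4)
                   = 2.9670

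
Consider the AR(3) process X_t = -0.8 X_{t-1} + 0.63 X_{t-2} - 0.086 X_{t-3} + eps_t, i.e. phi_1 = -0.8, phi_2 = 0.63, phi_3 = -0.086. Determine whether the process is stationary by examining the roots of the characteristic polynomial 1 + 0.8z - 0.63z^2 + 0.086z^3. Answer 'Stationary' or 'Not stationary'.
\text{Not stationary}

The AR(p) characteristic polynomial is P(z) = 1 + 0.8z - 0.63z^2 + 0.086z^3.
Stationarity requires all roots to lie outside the unit circle, i.e. |z| > 1 for every root.
Degree 3: look for a simple real root z0 first, then factor out (1 - z/z0) and solve the remaining quadratic.
Testing z0 = 5: P(5) = 1 + (0.8)(5) + (-0.63)(5)^2 + (0.086)(5)^3
  = 1 + (4) + (-15.75) + (10.75) = 0.  So z_0 = 5 is a root, |z_0| = 5.
Divide out the factor (1 - 0.2 z) = (1 - z/z0) (since 1/z0 = 0.2):
  P(z) = (1 - 0.2 z)(1 + (1) z + (-0.43) z^2)
  [check: z-coef 1 - (0.2) = 0.8; z^2-coef -0.43 - (0.2)(1) = -0.63; z^3-coef -(0.2)(-0.43) = 0.086.]
Remaining roots from the quadratic factor 1 + (1) z + (-0.43) z^2:
  Set 1 + (1) z + (-0.43) z^2 = 0, i.e. a z^2 + b z + c = 0 with a = -0.43, b = 1, c = 1.
  Discriminant D = b^2 - 4ac = (1)^2 - 4*(-0.43)*1 = 1 - (-1.72) = 2.72.
  D >= 0, so the roots are real: z = (-b +/- sqrt(D)) / (2a) = (-1 +/- 1.649242) / (-0.86).
    z_1 = (-1 + 1.649242) / (-0.86) = -0.7549,   |z_1| = 0.7549.
    z_2 = (-1 - 1.649242) / (-0.86) = 3.0805,   |z_2| = 3.0805.
Moduli of all roots: 5.0000, 0.7549, 3.0805.
All moduli strictly greater than 1? No.
Verdict: Not stationary.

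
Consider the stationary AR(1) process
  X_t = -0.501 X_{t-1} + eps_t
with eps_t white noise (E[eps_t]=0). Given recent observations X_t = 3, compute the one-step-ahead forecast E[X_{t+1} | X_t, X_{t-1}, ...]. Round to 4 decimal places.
E[X_{t+1} \mid \mathcal F_t] = -1.5030

For an AR(p) model X_t = c + sum_i phi_i X_{t-i} + eps_t, the
one-step-ahead conditional mean is
  E[X_{t+1} | X_t, ...] = c + sum_i phi_i X_{t+1-i}.
Substitute known values:
  E[X_{t+1} | ...] = (-0.501) * (3)
                   = -1.5030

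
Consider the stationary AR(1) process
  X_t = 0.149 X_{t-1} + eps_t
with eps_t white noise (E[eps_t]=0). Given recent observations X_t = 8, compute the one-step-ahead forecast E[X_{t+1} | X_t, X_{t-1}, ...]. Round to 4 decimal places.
E[X_{t+1} \mid \mathcal F_t] = 1.1920

For an AR(p) model X_t = c + sum_i phi_i X_{t-i} + eps_t, the
one-step-ahead conditional mean is
  E[X_{t+1} | X_t, ...] = c + sum_i phi_i X_{t+1-i}.
Substitute known values:
  E[X_{t+1} | ...] = (0.149) * (8)
                   = 1.1920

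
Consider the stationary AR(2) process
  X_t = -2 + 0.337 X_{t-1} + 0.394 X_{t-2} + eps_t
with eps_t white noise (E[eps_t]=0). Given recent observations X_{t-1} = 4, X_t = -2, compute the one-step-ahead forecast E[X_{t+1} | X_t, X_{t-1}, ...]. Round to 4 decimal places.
E[X_{t+1} \mid \mathcal F_t] = -1.0980

For an AR(p) model X_t = c + sum_i phi_i X_{t-i} + eps_t, the
one-step-ahead conditional mean is
  E[X_{t+1} | X_t, ...] = c + sum_i phi_i X_{t+1-i}.
Substitute known values:
  E[X_{t+1} | ...] = -2 + (0.337) * (-2) + (0.394) * (4)
                   = -1.0980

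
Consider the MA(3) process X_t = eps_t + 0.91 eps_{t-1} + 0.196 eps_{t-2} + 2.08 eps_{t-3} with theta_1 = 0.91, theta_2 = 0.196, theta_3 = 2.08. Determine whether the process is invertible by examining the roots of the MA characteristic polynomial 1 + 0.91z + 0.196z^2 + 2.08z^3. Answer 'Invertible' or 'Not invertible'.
\text{Not invertible}

The MA(q) characteristic polynomial is P(z) = 1 + 0.91z + 0.196z^2 + 2.08z^3.
Invertibility requires all roots to lie outside the unit circle, i.e. |z| > 1 for every root.
Degree 3: look for a simple real root z0 first, then factor out (1 - z/z0) and solve the remaining quadratic.
Testing z0 = -0.625: P(-0.625) = 1 + (0.91)(-0.625) + (0.196)(-0.625)^2 + (2.08)(-0.625)^3
  = 1 + (-0.56875) + (0.076563) + (-0.507812) = 0.  So z_0 = -0.625 is a root, |z_0| = 0.625.
Divide out the factor (1 + 1.6 z) = (1 - z/z0) (since 1/z0 = -1.6):
  P(z) = (1 + 1.6 z)(1 + (-0.69) z + (1.3) z^2)
  [check: z-coef -0.69 - (-1.6) = 0.91; z^2-coef 1.3 - (-1.6)(-0.69) = 0.196; z^3-coef -(-1.6)(1.3) = 2.08.]
Remaining roots from the quadratic factor 1 + (-0.69) z + (1.3) z^2:
  Set 1 + (-0.69) z + (1.3) z^2 = 0, i.e. a z^2 + b z + c = 0 with a = 1.3, b = -0.69, c = 1.
  Discriminant D = b^2 - 4ac = (-0.69)^2 - 4*(1.3)*1 = 0.4761 - (5.2) = -4.7239.
  D < 0, so the roots are the complex-conjugate pair z = (-b +/- i sqrt(-D)) / (2a) = 0.2654 +/- 0.8359i.
  For a conjugate pair |z|^2 = z * conj(z) = (product of roots) = c/a = 1/(1.3) = 0.769231, so |z| = sqrt(0.769231) = 0.8771 for both roots.
Moduli of all roots: 0.6250, 0.8771, 0.8771.
All moduli strictly greater than 1? No.
Verdict: Not invertible.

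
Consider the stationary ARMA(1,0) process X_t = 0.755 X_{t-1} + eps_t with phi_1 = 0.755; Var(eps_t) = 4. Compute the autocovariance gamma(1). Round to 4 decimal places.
\gamma(1) = 7.0237

Multiply the model equation by X_{t-k} and take expectations. With theta_0 = psi_0 = 1 and psi_j the MA(infinity) weights, this gives
  gamma(k) - sum_i phi_i gamma(k-i) = c_k,
  c_k = sigma^2 * sum_{j=k..q} theta_j psi_{j-k}   (c_k = 0 for k > q),
using gamma(-m) = gamma(m).
Pure AR (q = 0): c_0 = sigma^2 = 4, c_k = 0 for k >= 1.
Equations for k = 0 and k = 1 (AR order 1):
  gamma(0) = phi_1 gamma(1) + c_0
  gamma(1) = phi_1 gamma(0) + c_1
Substituting the second into the first: gamma(0) (1 - phi_1^2) = c_0 + phi_1 c_1, so
  gamma(0) = c_0 / (1 - phi_1^2) = 4 / (1 - (0.755)^2) = 4 / 0.429975 = 9.302866.
  gamma(1) = phi_1 gamma(0) = (0.755)(9.302866) = 7.023664.
Therefore gamma(1) = 7.0237 (to 4 decimal places).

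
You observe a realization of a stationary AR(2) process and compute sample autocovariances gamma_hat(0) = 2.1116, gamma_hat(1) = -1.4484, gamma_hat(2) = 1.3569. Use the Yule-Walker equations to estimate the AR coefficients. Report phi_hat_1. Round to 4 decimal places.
\hat\phi_{1} = -0.4630

The Yule-Walker equations for an AR(p) process read, in matrix form,
  Gamma_p phi = r_p,   with   (Gamma_p)_{ij} = gamma(|i - j|),
                       (r_p)_i = gamma(i),   i,j = 1..p.
Substitute the sample gammas (Toeplitz matrix and right-hand side of size 2):
  Gamma_p = [[2.1116, -1.4484], [-1.4484, 2.1116]]
  r_p     = [-1.4484, 1.3569]
Written out:
  2.1116 phi_1 - 1.4484 phi_2 = -1.4484
  -1.4484 phi_1 + 2.1116 phi_2 = 1.3569
Solve by Cramer's rule:
  det = gamma(0)^2 - gamma(1)^2 = (2.1116)^2 - (-1.4484)^2 = 4.45885456 - 2.09786256 = 2.360992
  phi_hat_1 = [gamma(1) gamma(0) - gamma(1) gamma(2)] / det = [(-1.4484)(2.1116) - (-1.4484)(1.3569)] / 2.360992 = -1.09310748 / 2.360992 = -0.463
  phi_hat_2 = [gamma(0) gamma(2) - gamma(1)^2] / det = [(2.1116)(1.3569) - (-1.4484)^2] / 2.360992 = 0.76736748 / 2.360992 = 0.325
So phi_hat = [-0.4630, 0.3250].
Therefore phi_hat_1 = -0.4630.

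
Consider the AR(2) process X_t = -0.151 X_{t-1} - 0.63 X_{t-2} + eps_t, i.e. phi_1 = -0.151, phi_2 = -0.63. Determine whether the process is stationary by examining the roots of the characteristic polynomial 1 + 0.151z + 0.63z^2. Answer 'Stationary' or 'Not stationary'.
\text{Stationary}

The AR(p) characteristic polynomial is P(z) = 1 + 0.151z + 0.63z^2.
Stationarity requires all roots to lie outside the unit circle, i.e. |z| > 1 for every root.
Set 1 + (0.151) z + (0.63) z^2 = 0, i.e. a z^2 + b z + c = 0 with a = 0.63, b = 0.151, c = 1.
Discriminant D = b^2 - 4ac = (0.151)^2 - 4*(0.63)*1 = 0.022801 - (2.52) = -2.497199.
D < 0, so the roots are the complex-conjugate pair z = (-b +/- i sqrt(-D)) / (2a) = -0.1198 +/- 1.2542i.
For a conjugate pair |z|^2 = z * conj(z) = (product of roots) = c/a = 1/(0.63) = 1.587302, so |z| = sqrt(1.587302) = 1.2599 for both roots.
Moduli of all roots: 1.2599, 1.2599.
All moduli strictly greater than 1? Yes.
Verdict: Stationary.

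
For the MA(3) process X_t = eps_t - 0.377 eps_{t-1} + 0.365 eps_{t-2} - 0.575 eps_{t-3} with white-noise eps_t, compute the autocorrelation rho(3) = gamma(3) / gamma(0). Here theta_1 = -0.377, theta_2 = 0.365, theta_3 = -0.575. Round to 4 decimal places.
\rho(3) = -0.3580

For an MA(q) process with theta_0 = 1, the autocovariance is
  gamma(k) = sigma^2 * sum_{i=0..q-k} theta_i * theta_{i+k},
and rho(k) = gamma(k) / gamma(0). Sigma^2 cancels.
  numerator   = (1)*(-0.575) = -0.575.
  denominator = (1)^2 + (-0.377)^2 + (0.365)^2 + (-0.575)^2 = 1.605979.
  rho(3) = -0.575 / 1.605979 = -0.3580.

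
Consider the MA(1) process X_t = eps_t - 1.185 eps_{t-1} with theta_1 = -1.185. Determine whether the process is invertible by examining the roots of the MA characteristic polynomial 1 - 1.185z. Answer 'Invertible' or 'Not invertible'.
\text{Not invertible}

The MA(q) characteristic polynomial is P(z) = 1 - 1.185z.
Invertibility requires all roots to lie outside the unit circle, i.e. |z| > 1 for every root.
This is linear in z: 1 + (-1.185) z = 0  =>  z = -1/(-1.185) = 0.843882,  |z| = 0.843882.
Moduli of all roots: 0.8439.
All moduli strictly greater than 1? No.
Verdict: Not invertible.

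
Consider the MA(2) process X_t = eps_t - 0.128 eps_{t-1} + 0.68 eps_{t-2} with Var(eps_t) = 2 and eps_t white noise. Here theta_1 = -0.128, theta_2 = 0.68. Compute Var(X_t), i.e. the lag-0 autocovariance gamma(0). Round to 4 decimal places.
\gamma(0) = 2.9576

For an MA(q) process X_t = eps_t + sum_i theta_i eps_{t-i} with
Var(eps_t) = sigma^2, the variance is
  gamma(0) = sigma^2 * (1 + sum_i theta_i^2).
  sum_i theta_i^2 = (-0.128)^2 + (0.68)^2 = 0.016384 + 0.4624 = 0.478784.
  gamma(0) = 2 * (1 + 0.478784) = 2 * 1.478784 = 2.957568, which rounds to 2.9576.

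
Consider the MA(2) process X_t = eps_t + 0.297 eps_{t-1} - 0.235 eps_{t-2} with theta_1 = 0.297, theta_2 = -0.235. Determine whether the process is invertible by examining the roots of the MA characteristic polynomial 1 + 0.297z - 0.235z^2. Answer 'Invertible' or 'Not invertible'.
\text{Invertible}

The MA(q) characteristic polynomial is P(z) = 1 + 0.297z - 0.235z^2.
Invertibility requires all roots to lie outside the unit circle, i.e. |z| > 1 for every root.
Set 1 + (0.297) z + (-0.235) z^2 = 0, i.e. a z^2 + b z + c = 0 with a = -0.235, b = 0.297, c = 1.
Discriminant D = b^2 - 4ac = (0.297)^2 - 4*(-0.235)*1 = 0.088209 - (-0.94) = 1.028209.
D >= 0, so the roots are real: z = (-b +/- sqrt(D)) / (2a) = (-0.297 +/- 1.014006) / (-0.47).
  z_1 = (-0.297 + 1.014006) / (-0.47) = -1.5255,   |z_1| = 1.5255.
  z_2 = (-0.297 - 1.014006) / (-0.47) = 2.7894,   |z_2| = 2.7894.
Moduli of all roots: 1.5255, 2.7894.
All moduli strictly greater than 1? Yes.
Verdict: Invertible.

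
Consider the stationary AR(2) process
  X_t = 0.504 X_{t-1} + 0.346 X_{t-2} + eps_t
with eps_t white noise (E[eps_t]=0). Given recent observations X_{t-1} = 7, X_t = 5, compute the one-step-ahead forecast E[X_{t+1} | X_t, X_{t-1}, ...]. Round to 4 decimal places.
E[X_{t+1} \mid \mathcal F_t] = 4.9420

For an AR(p) model X_t = c + sum_i phi_i X_{t-i} + eps_t, the
one-step-ahead conditional mean is
  E[X_{t+1} | X_t, ...] = c + sum_i phi_i X_{t+1-i}.
Substitute known values:
  E[X_{t+1} | ...] = (0.504) * (5) + (0.346) * (7)
                   = 4.9420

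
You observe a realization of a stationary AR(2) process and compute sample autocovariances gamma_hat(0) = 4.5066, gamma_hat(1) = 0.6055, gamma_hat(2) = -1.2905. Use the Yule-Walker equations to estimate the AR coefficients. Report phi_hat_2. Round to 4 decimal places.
\hat\phi_{2} = -0.3100

The Yule-Walker equations for an AR(p) process read, in matrix form,
  Gamma_p phi = r_p,   with   (Gamma_p)_{ij} = gamma(|i - j|),
                       (r_p)_i = gamma(i),   i,j = 1..p.
Substitute the sample gammas (Toeplitz matrix and right-hand side of size 2):
  Gamma_p = [[4.5066, 0.6055], [0.6055, 4.5066]]
  r_p     = [0.6055, -1.2905]
Written out:
  4.5066 phi_1 + 0.6055 phi_2 = 0.6055
  0.6055 phi_1 + 4.5066 phi_2 = -1.2905
Solve by Cramer's rule:
  det = gamma(0)^2 - gamma(1)^2 = (4.5066)^2 - (0.6055)^2 = 20.30944356 - 0.36663025 = 19.94281331
  phi_hat_1 = [gamma(1) gamma(0) - gamma(1) gamma(2)] / det = [(0.6055)(4.5066) - (0.6055)(-1.2905)] / 19.94281331 = 3.51014405 / 19.94281331 = 0.176
  phi_hat_2 = [gamma(0) gamma(2) - gamma(1)^2] / det = [(4.5066)(-1.2905) - (0.6055)^2] / 19.94281331 = -6.18239755 / 19.94281331 = -0.31
So phi_hat = [0.1760, -0.3100].
Therefore phi_hat_2 = -0.3100.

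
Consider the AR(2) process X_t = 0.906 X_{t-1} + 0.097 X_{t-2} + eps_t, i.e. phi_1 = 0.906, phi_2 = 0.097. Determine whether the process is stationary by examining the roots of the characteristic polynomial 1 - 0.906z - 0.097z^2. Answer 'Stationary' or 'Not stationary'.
\text{Not stationary}

The AR(p) characteristic polynomial is P(z) = 1 - 0.906z - 0.097z^2.
Stationarity requires all roots to lie outside the unit circle, i.e. |z| > 1 for every root.
Set 1 + (-0.906) z + (-0.097) z^2 = 0, i.e. a z^2 + b z + c = 0 with a = -0.097, b = -0.906, c = 1.
Discriminant D = b^2 - 4ac = (-0.906)^2 - 4*(-0.097)*1 = 0.820836 - (-0.388) = 1.208836.
D >= 0, so the roots are real: z = (-b +/- sqrt(D)) / (2a) = (0.906 +/- 1.099471) / (-0.194).
  z_1 = (0.906 + 1.099471) / (-0.194) = -10.3375,   |z_1| = 10.3375.
  z_2 = (0.906 - 1.099471) / (-0.194) = 0.9973,   |z_2| = 0.9973.
Moduli of all roots: 10.3375, 0.9973.
All moduli strictly greater than 1? No.
Verdict: Not stationary.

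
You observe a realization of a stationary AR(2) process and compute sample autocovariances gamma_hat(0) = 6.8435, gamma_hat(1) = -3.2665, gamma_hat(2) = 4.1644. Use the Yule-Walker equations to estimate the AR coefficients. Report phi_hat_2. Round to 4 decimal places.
\hat\phi_{2} = 0.4930

The Yule-Walker equations for an AR(p) process read, in matrix form,
  Gamma_p phi = r_p,   with   (Gamma_p)_{ij} = gamma(|i - j|),
                       (r_p)_i = gamma(i),   i,j = 1..p.
Substitute the sample gammas (Toeplitz matrix and right-hand side of size 2):
  Gamma_p = [[6.8435, -3.2665], [-3.2665, 6.8435]]
  r_p     = [-3.2665, 4.1644]
Written out:
  6.8435 phi_1 - 3.2665 phi_2 = -3.2665
  -3.2665 phi_1 + 6.8435 phi_2 = 4.1644
Solve by Cramer's rule:
  det = gamma(0)^2 - gamma(1)^2 = (6.8435)^2 - (-3.2665)^2 = 46.83349225 - 10.67002225 = 36.16347
  phi_hat_1 = [gamma(1) gamma(0) - gamma(1) gamma(2)] / det = [(-3.2665)(6.8435) - (-3.2665)(4.1644)] / 36.16347 = -8.75128015 / 36.16347 = -0.242
  phi_hat_2 = [gamma(0) gamma(2) - gamma(1)^2] / det = [(6.8435)(4.1644) - (-3.2665)^2] / 36.16347 = 17.82904915 / 36.16347 = 0.493
So phi_hat = [-0.2420, 0.4930].
Therefore phi_hat_2 = 0.4930.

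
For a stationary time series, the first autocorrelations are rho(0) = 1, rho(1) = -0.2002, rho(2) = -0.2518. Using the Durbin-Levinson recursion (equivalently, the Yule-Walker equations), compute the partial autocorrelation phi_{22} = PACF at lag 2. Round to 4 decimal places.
\phi_{22} = -0.3041

The PACF at lag k is phi_{kk}, the last component of the solution
to the Yule-Walker system G_k phi = r_k where
  (G_k)_{ij} = rho(|i - j|), (r_k)_i = rho(i), i,j = 1..k.
Equivalently, Durbin-Levinson gives phi_{kk} iteratively:
  phi_{11} = rho(1)
  phi_{kk} = [rho(k) - sum_{j=1..k-1} phi_{k-1,j} rho(k-j)]
            / [1 - sum_{j=1..k-1} phi_{k-1,j} rho(j)],
  phi_{k,j} = phi_{k-1,j} - phi_{kk} phi_{k-1,k-j},  j = 1..k-1.
Step k = 1:
  phi_11 = rho(1) = -0.2002.
Step k = 2:
  phi_22 = [rho(2) - phi_11 rho(1)] / [1 - phi_11 rho(1)] = [-0.2518 - (-0.2002)(-0.2002)] / [1 - (-0.2002)(-0.2002)]
         = -0.29188004 / 0.95991996 = -0.3041.
Therefore phi_{22} = -0.3041.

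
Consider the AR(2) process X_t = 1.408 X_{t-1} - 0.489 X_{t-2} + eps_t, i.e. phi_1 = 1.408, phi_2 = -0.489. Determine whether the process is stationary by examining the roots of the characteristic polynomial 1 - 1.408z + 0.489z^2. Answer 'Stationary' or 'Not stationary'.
\text{Stationary}

The AR(p) characteristic polynomial is P(z) = 1 - 1.408z + 0.489z^2.
Stationarity requires all roots to lie outside the unit circle, i.e. |z| > 1 for every root.
Set 1 + (-1.408) z + (0.489) z^2 = 0, i.e. a z^2 + b z + c = 0 with a = 0.489, b = -1.408, c = 1.
Discriminant D = b^2 - 4ac = (-1.408)^2 - 4*(0.489)*1 = 1.982464 - (1.956) = 0.026464.
D >= 0, so the roots are real: z = (-b +/- sqrt(D)) / (2a) = (1.408 +/- 0.162678) / (0.978).
  z_1 = (1.408 + 0.162678) / (0.978) = 1.606,   |z_1| = 1.606.
  z_2 = (1.408 - 0.162678) / (0.978) = 1.2733,   |z_2| = 1.2733.
Moduli of all roots: 1.6060, 1.2733.
All moduli strictly greater than 1? Yes.
Verdict: Stationary.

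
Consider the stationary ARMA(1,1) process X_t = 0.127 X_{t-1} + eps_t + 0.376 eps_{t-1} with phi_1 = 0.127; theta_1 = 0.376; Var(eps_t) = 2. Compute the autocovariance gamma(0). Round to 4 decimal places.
\gamma(0) = 2.5143

Multiply the model equation by X_{t-k} and take expectations. With theta_0 = psi_0 = 1 and psi_j the MA(infinity) weights, this gives
  gamma(k) - sum_i phi_i gamma(k-i) = c_k,
  c_k = sigma^2 * sum_{j=k..q} theta_j psi_{j-k}   (c_k = 0 for k > q),
using gamma(-m) = gamma(m).
psi-weights needed (psi_j = theta_j + sum_i phi_i psi_{j-i}):
  psi_1 = theta_1 + phi_1 = 0.376 + (0.127) = 0.503
Right-hand sides:
  c_0 = sigma^2 (1 + theta_1 psi_1) = 2 * (1 + (0.376)(0.503)) = 2 * 1.189128 = 2.378256
  c_1 = sigma^2 theta_1 = 2 * (0.376) = 0.752
  c_2 = 0
Equations for k = 0 and k = 1 (AR order 1):
  gamma(0) = phi_1 gamma(1) + c_0
  gamma(1) = phi_1 gamma(0) + c_1
Substituting the second into the first: gamma(0) (1 - phi_1^2) = c_0 + phi_1 c_1, so
  gamma(0) = (c_0 + phi_1 c_1) / (1 - phi_1^2) = (2.378256 + (0.127)(0.752)) / (1 - (0.127)^2) = 2.47376 / 0.983871 = 2.514313.
Therefore gamma(0) = 2.5143 (to 4 decimal places).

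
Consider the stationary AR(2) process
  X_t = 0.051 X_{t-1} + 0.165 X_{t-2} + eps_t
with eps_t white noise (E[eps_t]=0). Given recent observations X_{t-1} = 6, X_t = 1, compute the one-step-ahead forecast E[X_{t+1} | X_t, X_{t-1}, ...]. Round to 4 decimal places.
E[X_{t+1} \mid \mathcal F_t] = 1.0410

For an AR(p) model X_t = c + sum_i phi_i X_{t-i} + eps_t, the
one-step-ahead conditional mean is
  E[X_{t+1} | X_t, ...] = c + sum_i phi_i X_{t+1-i}.
Substitute known values:
  E[X_{t+1} | ...] = (0.051) * (1) + (0.165) * (6)
                   = 1.0410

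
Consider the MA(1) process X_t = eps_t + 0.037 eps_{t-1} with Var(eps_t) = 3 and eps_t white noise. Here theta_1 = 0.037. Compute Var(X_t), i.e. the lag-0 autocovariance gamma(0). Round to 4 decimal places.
\gamma(0) = 3.0041

For an MA(q) process X_t = eps_t + sum_i theta_i eps_{t-i} with
Var(eps_t) = sigma^2, the variance is
  gamma(0) = sigma^2 * (1 + sum_i theta_i^2).
  sum_i theta_i^2 = (0.037)^2 = 0.001369.
  gamma(0) = 3 * (1 + 0.001369) = 3 * 1.001369 = 3.004107, which rounds to 3.0041.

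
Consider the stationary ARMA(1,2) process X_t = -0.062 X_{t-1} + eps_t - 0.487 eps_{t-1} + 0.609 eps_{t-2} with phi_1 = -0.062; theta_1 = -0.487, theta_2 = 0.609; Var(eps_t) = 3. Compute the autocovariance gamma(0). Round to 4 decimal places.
\gamma(0) = 5.1495

Multiply the model equation by X_{t-k} and take expectations. With theta_0 = psi_0 = 1 and psi_j the MA(infinity) weights, this gives
  gamma(k) - sum_i phi_i gamma(k-i) = c_k,
  c_k = sigma^2 * sum_{j=k..q} theta_j psi_{j-k}   (c_k = 0 for k > q),
using gamma(-m) = gamma(m).
psi-weights needed (psi_j = theta_j + sum_i phi_i psi_{j-i}):
  psi_1 = theta_1 + phi_1 = -0.487 + (-0.062) = -0.549
  psi_2 = theta_2 + phi_1 psi_1 = 0.609 + (-0.062)(-0.549) = 0.643038
Right-hand sides:
  c_0 = sigma^2 (1 + theta_1 psi_1 + theta_2 psi_2) = 3 * (1 + (-0.487)(-0.549) + (0.609)(0.643038)) = 3 * 1.658973 = 4.976919
  c_1 = sigma^2 (theta_1 + theta_2 psi_1) = 3 * (-0.487 + (0.609)(-0.549)) = -2.464023
  c_2 = sigma^2 theta_2 = 3 * (0.609) = 1.827
Equations for k = 0 and k = 1 (AR order 1):
  gamma(0) = phi_1 gamma(1) + c_0
  gamma(1) = phi_1 gamma(0) + c_1
Substituting the second into the first: gamma(0) (1 - phi_1^2) = c_0 + phi_1 c_1, so
  gamma(0) = (c_0 + phi_1 c_1) / (1 - phi_1^2) = (4.976919 + (-0.062)(-2.464023)) / (1 - (-0.062)^2) = 5.129689 / 0.996156 = 5.149483.
Therefore gamma(0) = 5.1495 (to 4 decimal places).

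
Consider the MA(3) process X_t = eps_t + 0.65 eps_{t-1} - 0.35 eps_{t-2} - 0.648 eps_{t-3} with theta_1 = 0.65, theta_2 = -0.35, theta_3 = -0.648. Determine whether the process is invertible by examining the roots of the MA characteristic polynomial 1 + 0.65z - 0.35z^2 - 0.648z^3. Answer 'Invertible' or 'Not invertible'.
\text{Invertible}

The MA(q) characteristic polynomial is P(z) = 1 + 0.65z - 0.35z^2 - 0.648z^3.
Invertibility requires all roots to lie outside the unit circle, i.e. |z| > 1 for every root.
Degree 3: look for a simple real root z0 first, then factor out (1 - z/z0) and solve the remaining quadratic.
Testing z0 = 1.25: P(1.25) = 1 + (0.65)(1.25) + (-0.35)(1.25)^2 + (-0.648)(1.25)^3
  = 1 + (0.8125) + (-0.546875) + (-1.265625) = 0.  So z_0 = 1.25 is a root, |z_0| = 1.25.
Divide out the factor (1 - 0.8 z) = (1 - z/z0) (since 1/z0 = 0.8):
  P(z) = (1 - 0.8 z)(1 + (1.45) z + (0.81) z^2)
  [check: z-coef 1.45 - (0.8) = 0.65; z^2-coef 0.81 - (0.8)(1.45) = -0.35; z^3-coef -(0.8)(0.81) = -0.648.]
Remaining roots from the quadratic factor 1 + (1.45) z + (0.81) z^2:
  Set 1 + (1.45) z + (0.81) z^2 = 0, i.e. a z^2 + b z + c = 0 with a = 0.81, b = 1.45, c = 1.
  Discriminant D = b^2 - 4ac = (1.45)^2 - 4*(0.81)*1 = 2.1025 - (3.24) = -1.1375.
  D < 0, so the roots are the complex-conjugate pair z = (-b +/- i sqrt(-D)) / (2a) = -0.8951 +/- 0.6584i.
  For a conjugate pair |z|^2 = z * conj(z) = (product of roots) = c/a = 1/(0.81) = 1.234568, so |z| = sqrt(1.234568) = 1.1111 for both roots.
Moduli of all roots: 1.2500, 1.1111, 1.1111.
All moduli strictly greater than 1? Yes.
Verdict: Invertible.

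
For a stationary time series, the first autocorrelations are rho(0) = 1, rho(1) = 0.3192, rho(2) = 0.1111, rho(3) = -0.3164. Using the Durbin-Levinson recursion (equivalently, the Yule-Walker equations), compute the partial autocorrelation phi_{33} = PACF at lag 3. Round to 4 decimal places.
\phi_{33} = -0.3951

The PACF at lag k is phi_{kk}, the last component of the solution
to the Yule-Walker system G_k phi = r_k where
  (G_k)_{ij} = rho(|i - j|), (r_k)_i = rho(i), i,j = 1..k.
Equivalently, Durbin-Levinson gives phi_{kk} iteratively:
  phi_{11} = rho(1)
  phi_{kk} = [rho(k) - sum_{j=1..k-1} phi_{k-1,j} rho(k-j)]
            / [1 - sum_{j=1..k-1} phi_{k-1,j} rho(j)],
  phi_{k,j} = phi_{k-1,j} - phi_{kk} phi_{k-1,k-j},  j = 1..k-1.
Step k = 1:
  phi_11 = rho(1) = 0.3192.
Step k = 2:
  phi_22 = [rho(2) - phi_11 rho(1)] / [1 - phi_11 rho(1)] = [0.1111 - (0.3192)(0.3192)] / [1 - (0.3192)(0.3192)]
         = 0.00921136 / 0.89811136 = 0.010256.
  Update: phi_21 = phi_11 - phi_22 phi_11 = 0.3192 - (0.010256)(0.3192) = 0.315926.
Step k = 3:
  phi_33 = [rho(3) - phi_21 rho(2) - phi_22 rho(1)] / [1 - phi_21 rho(1) - phi_22 rho(2)]
    numerator   = -0.3164 - (0.315926)(0.1111) - (0.010256)(0.3192) = -0.35477323
    denominator = 1 - (0.315926)(0.3192) - (0.010256)(0.1111) = 0.89801688
  phi_33 = -0.35477323 / 0.89801688 = -0.3951.
Therefore phi_{33} = -0.3951.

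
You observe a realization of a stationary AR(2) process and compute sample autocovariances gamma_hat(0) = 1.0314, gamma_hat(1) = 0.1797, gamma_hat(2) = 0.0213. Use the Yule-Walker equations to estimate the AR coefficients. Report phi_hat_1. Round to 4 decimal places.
\hat\phi_{1} = 0.1760

The Yule-Walker equations for an AR(p) process read, in matrix form,
  Gamma_p phi = r_p,   with   (Gamma_p)_{ij} = gamma(|i - j|),
                       (r_p)_i = gamma(i),   i,j = 1..p.
Substitute the sample gammas (Toeplitz matrix and right-hand side of size 2):
  Gamma_p = [[1.0314, 0.1797], [0.1797, 1.0314]]
  r_p     = [0.1797, 0.0213]
Written out:
  1.0314 phi_1 + 0.1797 phi_2 = 0.1797
  0.1797 phi_1 + 1.0314 phi_2 = 0.0213
Solve by Cramer's rule:
  det = gamma(0)^2 - gamma(1)^2 = (1.0314)^2 - (0.1797)^2 = 1.06378596 - 0.03229209 = 1.03149387
  phi_hat_1 = [gamma(1) gamma(0) - gamma(1) gamma(2)] / det = [(0.1797)(1.0314) - (0.1797)(0.0213)] / 1.03149387 = 0.18151497 / 1.03149387 = 0.176
  phi_hat_2 = [gamma(0) gamma(2) - gamma(1)^2] / det = [(1.0314)(0.0213) - (0.1797)^2] / 1.03149387 = -0.01032327 / 1.03149387 = -0.01
So phi_hat = [0.1760, -0.0100].
Therefore phi_hat_1 = 0.1760.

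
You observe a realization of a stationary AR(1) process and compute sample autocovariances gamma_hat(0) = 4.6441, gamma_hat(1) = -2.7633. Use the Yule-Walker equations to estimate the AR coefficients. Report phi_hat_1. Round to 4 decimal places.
\hat\phi_{1} = -0.5950

The Yule-Walker equations for an AR(p) process read, in matrix form,
  Gamma_p phi = r_p,   with   (Gamma_p)_{ij} = gamma(|i - j|),
                       (r_p)_i = gamma(i),   i,j = 1..p.
Substitute the sample gammas (Toeplitz matrix and right-hand side of size 1):
  Gamma_p = [[4.6441]]
  r_p     = [-2.7633]
With p = 1 this is the single equation gamma(0) phi_1 = gamma(1):
  phi_hat_1 = gamma(1) / gamma(0) = -2.7633 / 4.6441 = -0.5950.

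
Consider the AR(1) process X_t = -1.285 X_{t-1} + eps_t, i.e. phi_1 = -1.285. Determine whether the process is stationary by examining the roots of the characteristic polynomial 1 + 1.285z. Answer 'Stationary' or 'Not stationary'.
\text{Not stationary}

The AR(p) characteristic polynomial is P(z) = 1 + 1.285z.
Stationarity requires all roots to lie outside the unit circle, i.e. |z| > 1 for every root.
This is linear in z: 1 + (1.285) z = 0  =>  z = -1/(1.285) = -0.77821,  |z| = 0.77821.
Moduli of all roots: 0.7782.
All moduli strictly greater than 1? No.
Verdict: Not stationary.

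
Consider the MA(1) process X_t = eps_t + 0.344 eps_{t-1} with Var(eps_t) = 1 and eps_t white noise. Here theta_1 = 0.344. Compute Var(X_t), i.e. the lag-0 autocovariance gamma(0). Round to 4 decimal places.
\gamma(0) = 1.1183

For an MA(q) process X_t = eps_t + sum_i theta_i eps_{t-i} with
Var(eps_t) = sigma^2, the variance is
  gamma(0) = sigma^2 * (1 + sum_i theta_i^2).
  sum_i theta_i^2 = (0.344)^2 = 0.118336.
  gamma(0) = 1 * (1 + 0.118336) = 1 * 1.118336 = 1.118336, which rounds to 1.1183.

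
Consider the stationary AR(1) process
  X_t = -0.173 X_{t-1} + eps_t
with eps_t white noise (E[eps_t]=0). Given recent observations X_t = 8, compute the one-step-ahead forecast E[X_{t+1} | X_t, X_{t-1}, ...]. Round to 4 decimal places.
E[X_{t+1} \mid \mathcal F_t] = -1.3840

For an AR(p) model X_t = c + sum_i phi_i X_{t-i} + eps_t, the
one-step-ahead conditional mean is
  E[X_{t+1} | X_t, ...] = c + sum_i phi_i X_{t+1-i}.
Substitute known values:
  E[X_{t+1} | ...] = (-0.173) * (8)
                   = -1.3840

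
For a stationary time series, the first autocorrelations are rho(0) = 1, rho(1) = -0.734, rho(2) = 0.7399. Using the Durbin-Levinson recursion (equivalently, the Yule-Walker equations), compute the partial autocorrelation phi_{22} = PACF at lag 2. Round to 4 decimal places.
\phi_{22} = 0.4361

The PACF at lag k is phi_{kk}, the last component of the solution
to the Yule-Walker system G_k phi = r_k where
  (G_k)_{ij} = rho(|i - j|), (r_k)_i = rho(i), i,j = 1..k.
Equivalently, Durbin-Levinson gives phi_{kk} iteratively:
  phi_{11} = rho(1)
  phi_{kk} = [rho(k) - sum_{j=1..k-1} phi_{k-1,j} rho(k-j)]
            / [1 - sum_{j=1..k-1} phi_{k-1,j} rho(j)],
  phi_{k,j} = phi_{k-1,j} - phi_{kk} phi_{k-1,k-j},  j = 1..k-1.
Step k = 1:
  phi_11 = rho(1) = -0.734.
Step k = 2:
  phi_22 = [rho(2) - phi_11 rho(1)] / [1 - phi_11 rho(1)] = [0.7399 - (-0.734)(-0.734)] / [1 - (-0.734)(-0.734)]
         = 0.201144 / 0.461244 = 0.4361.
Therefore phi_{22} = 0.4361.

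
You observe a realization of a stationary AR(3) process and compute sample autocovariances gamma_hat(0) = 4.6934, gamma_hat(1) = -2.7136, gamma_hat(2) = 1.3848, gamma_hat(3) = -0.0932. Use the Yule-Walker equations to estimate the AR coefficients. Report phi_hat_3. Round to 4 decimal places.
\hat\phi_{3} = 0.1910

The Yule-Walker equations for an AR(p) process read, in matrix form,
  Gamma_p phi = r_p,   with   (Gamma_p)_{ij} = gamma(|i - j|),
                       (r_p)_i = gamma(i),   i,j = 1..p.
Substitute the sample gammas (Toeplitz matrix and right-hand side of size 3):
  Gamma_p = [[4.6934, -2.7136, 1.3848], [-2.7136, 4.6934, -2.7136], [1.3848, -2.7136, 4.6934]]
  r_p     = [-2.7136, 1.3848, -0.0932]
Written out (R1..R3):
  (R1) 4.6934 phi_1 - 2.7136 phi_2 + 1.3848 phi_3 = -2.7136
  (R2) -2.7136 phi_1 + 4.6934 phi_2 - 2.7136 phi_3 = 1.3848
  (R3) 1.3848 phi_1 - 2.7136 phi_2 + 4.6934 phi_3 = -0.0932
Gaussian elimination:
  R2 <- R2 - (-2.7136/4.6934) R1 = R2 - (-0.578174) R1:  3.124468 phi_2 - 1.912945 phi_3 = -0.184132
  R3 <- R3 - (1.3848/4.6934) R1 = R3 - (0.295053) R1:  -1.912945 phi_2 + 4.284811 phi_3 = 0.707455
  R3 <- R3 - (-1.912945/3.124468) R2 = R3 - (-0.612247) R2:  3.113617 phi_3 = 0.594721
Back-substitution:
  phi_hat_3 = 0.594721 / 3.113617 = 0.191006
  phi_hat_2 = (-0.184132 - (-1.912945)(0.191006)) / 3.124468 = 0.058011
  phi_hat_1 = (-2.7136 - (-2.7136)(0.058011) - (1.3848)(0.191006)) / 4.6934 = -0.60099
So phi_hat = [-0.6010, 0.0580, 0.1910].
Therefore phi_hat_3 = 0.1910.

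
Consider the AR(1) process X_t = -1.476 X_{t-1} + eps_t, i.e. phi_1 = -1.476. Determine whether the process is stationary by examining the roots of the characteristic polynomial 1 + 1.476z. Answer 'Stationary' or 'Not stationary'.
\text{Not stationary}

The AR(p) characteristic polynomial is P(z) = 1 + 1.476z.
Stationarity requires all roots to lie outside the unit circle, i.e. |z| > 1 for every root.
This is linear in z: 1 + (1.476) z = 0  =>  z = -1/(1.476) = -0.677507,  |z| = 0.677507.
Moduli of all roots: 0.6775.
All moduli strictly greater than 1? No.
Verdict: Not stationary.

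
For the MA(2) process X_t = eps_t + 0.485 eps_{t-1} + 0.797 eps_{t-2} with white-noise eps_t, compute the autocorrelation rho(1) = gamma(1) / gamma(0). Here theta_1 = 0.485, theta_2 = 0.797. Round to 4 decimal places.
\rho(1) = 0.4660

For an MA(q) process with theta_0 = 1, the autocovariance is
  gamma(k) = sigma^2 * sum_{i=0..q-k} theta_i * theta_{i+k},
and rho(k) = gamma(k) / gamma(0). Sigma^2 cancels.
  numerator   = (1)*(0.485) + (0.485)*(0.797) = 0.871545.
  denominator = (1)^2 + (0.485)^2 + (0.797)^2 = 1.870434.
  rho(1) = 0.871545 / 1.870434 = 0.4660.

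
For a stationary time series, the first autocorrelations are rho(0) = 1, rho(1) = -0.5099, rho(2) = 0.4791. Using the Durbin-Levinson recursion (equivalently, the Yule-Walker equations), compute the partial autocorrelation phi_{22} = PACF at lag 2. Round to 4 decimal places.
\phi_{22} = 0.2961

The PACF at lag k is phi_{kk}, the last component of the solution
to the Yule-Walker system G_k phi = r_k where
  (G_k)_{ij} = rho(|i - j|), (r_k)_i = rho(i), i,j = 1..k.
Equivalently, Durbin-Levinson gives phi_{kk} iteratively:
  phi_{11} = rho(1)
  phi_{kk} = [rho(k) - sum_{j=1..k-1} phi_{k-1,j} rho(k-j)]
            / [1 - sum_{j=1..k-1} phi_{k-1,j} rho(j)],
  phi_{k,j} = phi_{k-1,j} - phi_{kk} phi_{k-1,k-j},  j = 1..k-1.
Step k = 1:
  phi_11 = rho(1) = -0.5099.
Step k = 2:
  phi_22 = [rho(2) - phi_11 rho(1)] / [1 - phi_11 rho(1)] = [0.4791 - (-0.5099)(-0.5099)] / [1 - (-0.5099)(-0.5099)]
         = 0.21910199 / 0.74000199 = 0.2961.
Therefore phi_{22} = 0.2961.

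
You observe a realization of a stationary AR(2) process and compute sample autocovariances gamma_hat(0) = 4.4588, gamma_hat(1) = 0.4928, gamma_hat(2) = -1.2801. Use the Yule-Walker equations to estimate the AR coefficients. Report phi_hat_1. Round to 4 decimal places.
\hat\phi_{1} = 0.1440

The Yule-Walker equations for an AR(p) process read, in matrix form,
  Gamma_p phi = r_p,   with   (Gamma_p)_{ij} = gamma(|i - j|),
                       (r_p)_i = gamma(i),   i,j = 1..p.
Substitute the sample gammas (Toeplitz matrix and right-hand side of size 2):
  Gamma_p = [[4.4588, 0.4928], [0.4928, 4.4588]]
  r_p     = [0.4928, -1.2801]
Written out:
  4.4588 phi_1 + 0.4928 phi_2 = 0.4928
  0.4928 phi_1 + 4.4588 phi_2 = -1.2801
Solve by Cramer's rule:
  det = gamma(0)^2 - gamma(1)^2 = (4.4588)^2 - (0.4928)^2 = 19.88089744 - 0.24285184 = 19.6380456
  phi_hat_1 = [gamma(1) gamma(0) - gamma(1) gamma(2)] / det = [(0.4928)(4.4588) - (0.4928)(-1.2801)] / 19.6380456 = 2.82812992 / 19.6380456 = 0.144
  phi_hat_2 = [gamma(0) gamma(2) - gamma(1)^2] / det = [(4.4588)(-1.2801) - (0.4928)^2] / 19.6380456 = -5.95056172 / 19.6380456 = -0.303
So phi_hat = [0.1440, -0.3030].
Therefore phi_hat_1 = 0.1440.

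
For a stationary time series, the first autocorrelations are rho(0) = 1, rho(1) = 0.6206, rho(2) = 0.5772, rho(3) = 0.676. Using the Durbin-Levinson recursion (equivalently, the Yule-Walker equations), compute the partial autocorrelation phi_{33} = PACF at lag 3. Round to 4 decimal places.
\phi_{33} = 0.4250

The PACF at lag k is phi_{kk}, the last component of the solution
to the Yule-Walker system G_k phi = r_k where
  (G_k)_{ij} = rho(|i - j|), (r_k)_i = rho(i), i,j = 1..k.
Equivalently, Durbin-Levinson gives phi_{kk} iteratively:
  phi_{11} = rho(1)
  phi_{kk} = [rho(k) - sum_{j=1..k-1} phi_{k-1,j} rho(k-j)]
            / [1 - sum_{j=1..k-1} phi_{k-1,j} rho(j)],
  phi_{k,j} = phi_{k-1,j} - phi_{kk} phi_{k-1,k-j},  j = 1..k-1.
Step k = 1:
  phi_11 = rho(1) = 0.6206.
Step k = 2:
  phi_22 = [rho(2) - phi_11 rho(1)] / [1 - phi_11 rho(1)] = [0.5772 - (0.6206)(0.6206)] / [1 - (0.6206)(0.6206)]
         = 0.19205564 / 0.61485564 = 0.312359.
  Update: phi_21 = phi_11 - phi_22 phi_11 = 0.6206 - (0.312359)(0.6206) = 0.42675.
Step k = 3:
  phi_33 = [rho(3) - phi_21 rho(2) - phi_22 rho(1)] / [1 - phi_21 rho(1) - phi_22 rho(2)]
    numerator   = 0.676 - (0.42675)(0.5772) - (0.312359)(0.6206) = 0.23582992
    denominator = 1 - (0.42675)(0.6206) - (0.312359)(0.5772) = 0.55486535
  phi_33 = 0.23582992 / 0.55486535 = 0.425.
Therefore phi_{33} = 0.4250.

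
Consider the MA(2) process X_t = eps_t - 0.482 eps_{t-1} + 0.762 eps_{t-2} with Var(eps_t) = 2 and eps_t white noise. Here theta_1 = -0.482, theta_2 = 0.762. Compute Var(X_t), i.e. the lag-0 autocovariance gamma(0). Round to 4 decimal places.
\gamma(0) = 3.6259

For an MA(q) process X_t = eps_t + sum_i theta_i eps_{t-i} with
Var(eps_t) = sigma^2, the variance is
  gamma(0) = sigma^2 * (1 + sum_i theta_i^2).
  sum_i theta_i^2 = (-0.482)^2 + (0.762)^2 = 0.232324 + 0.580644 = 0.812968.
  gamma(0) = 2 * (1 + 0.812968) = 2 * 1.812968 = 3.625936, which rounds to 3.6259.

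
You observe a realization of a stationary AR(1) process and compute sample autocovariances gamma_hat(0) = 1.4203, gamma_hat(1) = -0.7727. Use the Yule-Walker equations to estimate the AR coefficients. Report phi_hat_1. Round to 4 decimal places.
\hat\phi_{1} = -0.5440

The Yule-Walker equations for an AR(p) process read, in matrix form,
  Gamma_p phi = r_p,   with   (Gamma_p)_{ij} = gamma(|i - j|),
                       (r_p)_i = gamma(i),   i,j = 1..p.
Substitute the sample gammas (Toeplitz matrix and right-hand side of size 1):
  Gamma_p = [[1.4203]]
  r_p     = [-0.7727]
With p = 1 this is the single equation gamma(0) phi_1 = gamma(1):
  phi_hat_1 = gamma(1) / gamma(0) = -0.7727 / 1.4203 = -0.5440.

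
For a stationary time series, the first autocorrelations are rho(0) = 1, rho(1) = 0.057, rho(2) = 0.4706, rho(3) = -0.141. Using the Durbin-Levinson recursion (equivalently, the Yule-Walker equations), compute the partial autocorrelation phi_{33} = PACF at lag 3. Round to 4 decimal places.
\phi_{33} = -0.2340

The PACF at lag k is phi_{kk}, the last component of the solution
to the Yule-Walker system G_k phi = r_k where
  (G_k)_{ij} = rho(|i - j|), (r_k)_i = rho(i), i,j = 1..k.
Equivalently, Durbin-Levinson gives phi_{kk} iteratively:
  phi_{11} = rho(1)
  phi_{kk} = [rho(k) - sum_{j=1..k-1} phi_{k-1,j} rho(k-j)]
            / [1 - sum_{j=1..k-1} phi_{k-1,j} rho(j)],
  phi_{k,j} = phi_{k-1,j} - phi_{kk} phi_{k-1,k-j},  j = 1..k-1.
Step k = 1:
  phi_11 = rho(1) = 0.057.
Step k = 2:
  phi_22 = [rho(2) - phi_11 rho(1)] / [1 - phi_11 rho(1)] = [0.4706 - (0.057)(0.057)] / [1 - (0.057)(0.057)]
         = 0.467351 / 0.996751 = 0.468874.
  Update: phi_21 = phi_11 - phi_22 phi_11 = 0.057 - (0.468874)(0.057) = 0.030274.
Step k = 3:
  phi_33 = [rho(3) - phi_21 rho(2) - phi_22 rho(1)] / [1 - phi_21 rho(1) - phi_22 rho(2)]
    numerator   = -0.141 - (0.030274)(0.4706) - (0.468874)(0.057) = -0.18197286
    denominator = 1 - (0.030274)(0.057) - (0.468874)(0.4706) = 0.77762209
  phi_33 = -0.18197286 / 0.77762209 = -0.234.
Therefore phi_{33} = -0.2340.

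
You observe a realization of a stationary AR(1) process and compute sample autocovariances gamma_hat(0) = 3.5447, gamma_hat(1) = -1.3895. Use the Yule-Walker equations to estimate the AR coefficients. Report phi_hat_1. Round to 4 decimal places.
\hat\phi_{1} = -0.3920

The Yule-Walker equations for an AR(p) process read, in matrix form,
  Gamma_p phi = r_p,   with   (Gamma_p)_{ij} = gamma(|i - j|),
                       (r_p)_i = gamma(i),   i,j = 1..p.
Substitute the sample gammas (Toeplitz matrix and right-hand side of size 1):
  Gamma_p = [[3.5447]]
  r_p     = [-1.3895]
With p = 1 this is the single equation gamma(0) phi_1 = gamma(1):
  phi_hat_1 = gamma(1) / gamma(0) = -1.3895 / 3.5447 = -0.3920.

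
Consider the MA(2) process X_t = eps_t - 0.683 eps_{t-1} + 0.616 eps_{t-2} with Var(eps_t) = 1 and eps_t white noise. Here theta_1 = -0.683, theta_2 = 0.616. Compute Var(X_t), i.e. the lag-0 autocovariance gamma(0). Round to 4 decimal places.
\gamma(0) = 1.8459

For an MA(q) process X_t = eps_t + sum_i theta_i eps_{t-i} with
Var(eps_t) = sigma^2, the variance is
  gamma(0) = sigma^2 * (1 + sum_i theta_i^2).
  sum_i theta_i^2 = (-0.683)^2 + (0.616)^2 = 0.466489 + 0.379456 = 0.845945.
  gamma(0) = 1 * (1 + 0.845945) = 1 * 1.845945 = 1.845945, which rounds to 1.8459.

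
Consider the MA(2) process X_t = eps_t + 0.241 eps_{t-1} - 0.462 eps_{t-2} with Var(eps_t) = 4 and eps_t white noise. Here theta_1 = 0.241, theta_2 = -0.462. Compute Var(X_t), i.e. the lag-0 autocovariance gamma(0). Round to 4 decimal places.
\gamma(0) = 5.0861

For an MA(q) process X_t = eps_t + sum_i theta_i eps_{t-i} with
Var(eps_t) = sigma^2, the variance is
  gamma(0) = sigma^2 * (1 + sum_i theta_i^2).
  sum_i theta_i^2 = (0.241)^2 + (-0.462)^2 = 0.058081 + 0.213444 = 0.271525.
  gamma(0) = 4 * (1 + 0.271525) = 4 * 1.271525 = 5.0861.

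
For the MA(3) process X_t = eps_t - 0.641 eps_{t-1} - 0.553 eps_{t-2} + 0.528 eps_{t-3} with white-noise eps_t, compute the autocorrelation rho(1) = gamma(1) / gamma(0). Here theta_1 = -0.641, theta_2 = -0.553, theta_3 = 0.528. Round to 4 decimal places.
\rho(1) = -0.2899

For an MA(q) process with theta_0 = 1, the autocovariance is
  gamma(k) = sigma^2 * sum_{i=0..q-k} theta_i * theta_{i+k},
and rho(k) = gamma(k) / gamma(0). Sigma^2 cancels.
  numerator   = (1)*(-0.641) + (-0.641)*(-0.553) + (-0.553)*(0.528) = -0.578511.
  denominator = (1)^2 + (-0.641)^2 + (-0.553)^2 + (0.528)^2 = 1.995474.
  rho(1) = -0.578511 / 1.995474 = -0.2899.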